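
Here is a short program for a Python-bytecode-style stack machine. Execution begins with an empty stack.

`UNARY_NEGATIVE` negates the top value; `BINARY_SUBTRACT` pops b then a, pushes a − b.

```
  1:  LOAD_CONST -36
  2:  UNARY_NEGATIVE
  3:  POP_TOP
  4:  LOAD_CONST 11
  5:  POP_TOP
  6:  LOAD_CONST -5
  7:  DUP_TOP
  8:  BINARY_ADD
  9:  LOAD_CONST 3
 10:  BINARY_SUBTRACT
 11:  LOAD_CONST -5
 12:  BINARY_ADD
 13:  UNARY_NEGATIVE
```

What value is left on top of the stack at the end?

LOAD_CONST -36  : -36
UNARY_NEGATIVE  : 36
POP_TOP         : (empty)
LOAD_CONST 11   : 11
POP_TOP         : (empty)
LOAD_CONST -5   : -5
DUP_TOP         : -5 -5
BINARY_ADD      : -10
LOAD_CONST 3    : -10 3
BINARY_SUBTRACT : -13
LOAD_CONST -5   : -13 -5
BINARY_ADD      : -18
UNARY_NEGATIVE  : 18

18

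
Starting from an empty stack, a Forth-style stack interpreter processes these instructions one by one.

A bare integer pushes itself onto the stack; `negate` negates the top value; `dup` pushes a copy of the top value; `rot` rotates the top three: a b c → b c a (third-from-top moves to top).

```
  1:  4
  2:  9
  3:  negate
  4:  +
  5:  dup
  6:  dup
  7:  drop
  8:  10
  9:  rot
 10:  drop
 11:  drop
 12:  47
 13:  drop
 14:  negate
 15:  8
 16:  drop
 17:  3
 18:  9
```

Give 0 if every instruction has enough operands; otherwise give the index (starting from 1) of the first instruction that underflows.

4       4
9       4 9
negate  4 -9
+       -5
dup     -5 -5
dup     -5 -5 -5
drop    -5 -5
10      -5 -5 10
rot     -5 10 -5
drop    -5 10
drop    -5
47      -5 47
drop    -5
negate  5
8       5 8
drop    5
3       5 3
9       5 3 9

0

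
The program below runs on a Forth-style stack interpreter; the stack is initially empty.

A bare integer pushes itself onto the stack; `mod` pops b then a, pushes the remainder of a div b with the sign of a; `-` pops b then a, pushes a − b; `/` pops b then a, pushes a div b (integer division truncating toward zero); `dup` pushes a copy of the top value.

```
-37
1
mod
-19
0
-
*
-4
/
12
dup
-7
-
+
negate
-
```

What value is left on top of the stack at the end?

31

-37    → [-37]
1      → [-37, 1]
mod    → [0]
-19    → [0, -19]
0      → [0, -19, 0]
-      → [0, -19]
*      → [0]
-4     → [0, -4]
/      → [0]
12     → [0, 12]
dup    → [0, 12, 12]
-7     → [0, 12, 12, -7]
-      → [0, 12, 19]
+      → [0, 31]
negate → [0, -31]
-      → [31]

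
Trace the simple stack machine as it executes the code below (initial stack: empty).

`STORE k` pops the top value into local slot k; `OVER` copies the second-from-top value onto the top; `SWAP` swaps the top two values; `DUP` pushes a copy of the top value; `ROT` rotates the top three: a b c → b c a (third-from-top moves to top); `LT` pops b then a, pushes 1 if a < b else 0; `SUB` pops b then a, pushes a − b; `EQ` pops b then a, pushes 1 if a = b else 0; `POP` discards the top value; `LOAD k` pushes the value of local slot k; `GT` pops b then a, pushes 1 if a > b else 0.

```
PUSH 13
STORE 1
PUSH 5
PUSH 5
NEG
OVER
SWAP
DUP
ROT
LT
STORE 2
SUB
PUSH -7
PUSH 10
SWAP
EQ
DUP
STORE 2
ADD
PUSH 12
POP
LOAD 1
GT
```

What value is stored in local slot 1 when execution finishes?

13

PUSH 13  13
STORE 1  (empty)
PUSH 5   5
PUSH 5   5 5
NEG      5 -5
OVER     5 -5 5
SWAP     5 5 -5
DUP      5 5 -5 -5
ROT      5 -5 -5 5
LT       5 -5 1
STORE 2  5 -5
SUB      10
PUSH -7  10 -7
PUSH 10  10 -7 10
SWAP     10 10 -7
EQ       10 0
DUP      10 0 0
STORE 2  10 0
ADD      10
PUSH 12  10 12
POP      10
LOAD 1   10 13
GT       0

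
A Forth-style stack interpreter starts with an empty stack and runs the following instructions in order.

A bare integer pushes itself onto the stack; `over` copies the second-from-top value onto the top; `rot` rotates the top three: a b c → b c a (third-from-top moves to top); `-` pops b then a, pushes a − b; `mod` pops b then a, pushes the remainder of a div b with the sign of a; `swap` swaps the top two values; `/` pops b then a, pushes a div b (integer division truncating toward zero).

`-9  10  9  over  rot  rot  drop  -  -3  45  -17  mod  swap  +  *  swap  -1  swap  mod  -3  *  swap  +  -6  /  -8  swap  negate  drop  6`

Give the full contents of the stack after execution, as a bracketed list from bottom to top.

[-8, 6]

-9      -9
10      -9 10
9       -9 10 9
over    -9 10 9 10
rot     -9 9 10 10
rot     -9 10 10 9
drop    -9 10 10
-       -9 0
-3      -9 0 -3
45      -9 0 -3 45
-17     -9 0 -3 45 -17
mod     -9 0 -3 11
swap    -9 0 11 -3
+       -9 0 8
*       -9 0
swap    0 -9
-1      0 -9 -1
swap    0 -1 -9
mod     0 -1
-3      0 -1 -3
*       0 3
swap    3 0
+       3
-6      3 -6
/       0
-8      0 -8
swap    -8 0
negate  -8 0
drop    -8
6       -8 6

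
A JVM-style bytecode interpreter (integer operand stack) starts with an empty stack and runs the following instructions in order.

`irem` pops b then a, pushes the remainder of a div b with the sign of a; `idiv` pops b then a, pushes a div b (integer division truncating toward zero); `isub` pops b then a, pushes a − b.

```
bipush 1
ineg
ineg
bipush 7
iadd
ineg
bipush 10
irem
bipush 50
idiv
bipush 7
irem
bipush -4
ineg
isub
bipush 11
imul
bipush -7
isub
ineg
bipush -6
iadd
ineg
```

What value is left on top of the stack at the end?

-31

bipush 1   1
ineg       -1
ineg       1
bipush 7   1 7
iadd       8
ineg       -8
bipush 10  -8 10
irem       -8
bipush 50  -8 50
idiv       0
bipush 7   0 7
irem       0
bipush -4  0 -4
ineg       0 4
isub       -4
bipush 11  -4 11
imul       -44
bipush -7  -44 -7
isub       -37
ineg       37
bipush -6  37 -6
iadd       31
ineg       -31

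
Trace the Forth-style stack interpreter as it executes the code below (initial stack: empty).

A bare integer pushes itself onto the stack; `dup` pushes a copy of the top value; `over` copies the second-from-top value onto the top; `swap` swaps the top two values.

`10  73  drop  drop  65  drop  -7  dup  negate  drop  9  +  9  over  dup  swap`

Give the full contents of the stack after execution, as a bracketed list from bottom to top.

[2, 9, 2, 2]

10      [10]
73      [10, 73]
drop    [10]
drop    []
65      [65]
drop    []
-7      [-7]
dup     [-7, -7]
negate  [-7, 7]
drop    [-7]
9       [-7, 9]
+       [2]
9       [2, 9]
over    [2, 9, 2]
dup     [2, 9, 2, 2]
swap    [2, 9, 2, 2]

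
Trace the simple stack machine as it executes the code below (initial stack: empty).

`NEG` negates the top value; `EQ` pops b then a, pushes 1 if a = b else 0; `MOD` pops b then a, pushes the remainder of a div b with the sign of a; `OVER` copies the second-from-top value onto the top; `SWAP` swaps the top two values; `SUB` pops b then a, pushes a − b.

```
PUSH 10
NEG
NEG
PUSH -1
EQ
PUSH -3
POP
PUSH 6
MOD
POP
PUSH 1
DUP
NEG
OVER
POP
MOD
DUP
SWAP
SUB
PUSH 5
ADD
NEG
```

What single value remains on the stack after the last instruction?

PUSH 10  [10]
NEG      [-10]
NEG      [10]
PUSH -1  [10, -1]
EQ       [0]
PUSH -3  [0, -3]
POP      [0]
PUSH 6   [0, 6]
MOD      [0]
POP      []
PUSH 1   [1]
DUP      [1, 1]
NEG      [1, -1]
OVER     [1, -1, 1]
POP      [1, -1]
MOD      [0]
DUP      [0, 0]
SWAP     [0, 0]
SUB      [0]
PUSH 5   [0, 5]
ADD      [5]
NEG      [-5]

-5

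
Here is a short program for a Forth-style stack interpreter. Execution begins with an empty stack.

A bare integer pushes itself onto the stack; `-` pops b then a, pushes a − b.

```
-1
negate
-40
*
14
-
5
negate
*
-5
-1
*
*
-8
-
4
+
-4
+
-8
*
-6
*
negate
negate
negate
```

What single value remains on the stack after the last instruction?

-65184

-1     -> -1
negate -> 1
-40    -> 1 -40
*      -> -40
14     -> -40 14
-      -> -54
5      -> -54 5
negate -> -54 -5
*      -> 270
-5     -> 270 -5
-1     -> 270 -5 -1
*      -> 270 5
*      -> 1350
-8     -> 1350 -8
-      -> 1358
4      -> 1358 4
+      -> 1362
-4     -> 1362 -4
+      -> 1358
-8     -> 1358 -8
*      -> -10864
-6     -> -10864 -6
*      -> 65184
negate -> -65184
negate -> 65184
negate -> -65184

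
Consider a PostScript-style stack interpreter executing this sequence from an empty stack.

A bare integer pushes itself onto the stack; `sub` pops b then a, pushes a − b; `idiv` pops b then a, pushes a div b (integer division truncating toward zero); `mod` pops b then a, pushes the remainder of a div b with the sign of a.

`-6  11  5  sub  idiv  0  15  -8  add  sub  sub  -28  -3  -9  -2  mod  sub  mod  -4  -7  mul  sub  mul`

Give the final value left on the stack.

-6   : -6
11   : -6 11
5    : -6 11 5
sub  : -6 6
idiv : -1
0    : -1 0
15   : -1 0 15
-8   : -1 0 15 -8
add  : -1 0 7
sub  : -1 -7
sub  : 6
-28  : 6 -28
-3   : 6 -28 -3
-9   : 6 -28 -3 -9
-2   : 6 -28 -3 -9 -2
mod  : 6 -28 -3 -1
sub  : 6 -28 -2
mod  : 6 0
-4   : 6 0 -4
-7   : 6 0 -4 -7
mul  : 6 0 28
sub  : 6 -28
mul  : -168

-168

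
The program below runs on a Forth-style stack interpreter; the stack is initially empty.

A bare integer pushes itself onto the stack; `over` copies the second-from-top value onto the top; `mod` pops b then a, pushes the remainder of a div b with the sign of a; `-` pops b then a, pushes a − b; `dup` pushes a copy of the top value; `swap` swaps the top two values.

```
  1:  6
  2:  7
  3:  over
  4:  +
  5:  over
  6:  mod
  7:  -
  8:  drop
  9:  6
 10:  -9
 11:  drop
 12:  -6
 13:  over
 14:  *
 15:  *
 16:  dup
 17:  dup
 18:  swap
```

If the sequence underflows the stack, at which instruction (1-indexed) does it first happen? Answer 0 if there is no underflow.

0

6    → [6]
7    → [6, 7]
over → [6, 7, 6]
+    → [6, 13]
over → [6, 13, 6]
mod  → [6, 1]
-    → [5]
drop → []
6    → [6]
-9   → [6, -9]
drop → [6]
-6   → [6, -6]
over → [6, -6, 6]
*    → [6, -36]
*    → [-216]
dup  → [-216, -216]
dup  → [-216, -216, -216]
swap → [-216, -216, -216]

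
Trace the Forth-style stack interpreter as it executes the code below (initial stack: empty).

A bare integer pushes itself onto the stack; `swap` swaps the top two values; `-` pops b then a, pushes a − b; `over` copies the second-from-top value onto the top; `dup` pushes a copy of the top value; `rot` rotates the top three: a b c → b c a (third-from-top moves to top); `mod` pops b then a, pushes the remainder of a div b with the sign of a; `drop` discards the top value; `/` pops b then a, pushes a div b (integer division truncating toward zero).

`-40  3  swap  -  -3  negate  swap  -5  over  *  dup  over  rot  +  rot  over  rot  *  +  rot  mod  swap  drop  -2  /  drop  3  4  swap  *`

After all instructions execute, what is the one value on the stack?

12

-40     -40
3       -40 3
swap    3 -40
-       43
-3      43 -3
negate  43 3
swap    3 43
-5      3 43 -5
over    3 43 -5 43
*       3 43 -215
dup     3 43 -215 -215
over    3 43 -215 -215 -215
rot     3 43 -215 -215 -215
+       3 43 -215 -430
rot     3 -215 -430 43
over    3 -215 -430 43 -430
rot     3 -215 43 -430 -430
*       3 -215 43 184900
+       3 -215 184943
rot     -215 184943 3
mod     -215 2
swap    2 -215
drop    2
-2      2 -2
/       -1
drop    (empty)
3       3
4       3 4
swap    4 3
*       12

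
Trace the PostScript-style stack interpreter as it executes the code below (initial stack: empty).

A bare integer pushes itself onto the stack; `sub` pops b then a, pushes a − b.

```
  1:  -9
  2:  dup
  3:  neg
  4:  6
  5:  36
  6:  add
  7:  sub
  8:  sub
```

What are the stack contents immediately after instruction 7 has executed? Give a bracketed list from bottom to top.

-9   -9
dup  -9 -9
neg  -9 9
6    -9 9 6
36   -9 9 6 36
add  -9 9 42
sub  -9 -33

[-9, -33]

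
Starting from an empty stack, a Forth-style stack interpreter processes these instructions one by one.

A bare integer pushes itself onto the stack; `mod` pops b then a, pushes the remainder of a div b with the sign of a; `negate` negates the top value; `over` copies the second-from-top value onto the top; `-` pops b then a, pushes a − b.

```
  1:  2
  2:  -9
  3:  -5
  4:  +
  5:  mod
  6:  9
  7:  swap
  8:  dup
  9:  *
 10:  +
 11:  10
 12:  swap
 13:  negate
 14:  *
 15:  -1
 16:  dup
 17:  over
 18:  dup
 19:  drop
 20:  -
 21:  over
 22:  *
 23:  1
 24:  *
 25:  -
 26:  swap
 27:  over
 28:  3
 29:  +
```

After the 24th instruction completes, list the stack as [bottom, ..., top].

2       2
-9      2 -9
-5      2 -9 -5
+       2 -14
mod     2
9       2 9
swap    9 2
dup     9 2 2
*       9 4
+       13
10      13 10
swap    10 13
negate  10 -13
*       -130
-1      -130 -1
dup     -130 -1 -1
over    -130 -1 -1 -1
dup     -130 -1 -1 -1 -1
drop    -130 -1 -1 -1
-       -130 -1 0
over    -130 -1 0 -1
*       -130 -1 0
1       -130 -1 0 1
*       -130 -1 0

[-130, -1, 0]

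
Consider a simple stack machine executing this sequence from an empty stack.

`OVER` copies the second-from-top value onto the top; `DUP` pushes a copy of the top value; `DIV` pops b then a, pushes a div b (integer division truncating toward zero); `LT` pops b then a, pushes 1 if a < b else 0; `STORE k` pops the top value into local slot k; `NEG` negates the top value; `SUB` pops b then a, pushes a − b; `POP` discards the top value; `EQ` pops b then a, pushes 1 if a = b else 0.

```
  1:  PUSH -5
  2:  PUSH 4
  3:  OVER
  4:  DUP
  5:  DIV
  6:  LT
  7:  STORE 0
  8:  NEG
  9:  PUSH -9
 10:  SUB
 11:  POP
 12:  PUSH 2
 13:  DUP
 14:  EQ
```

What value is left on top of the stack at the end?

PUSH -5 : [-5]
PUSH 4  : [-5, 4]
OVER    : [-5, 4, -5]
DUP     : [-5, 4, -5, -5]
DIV     : [-5, 4, 1]
LT      : [-5, 0]
STORE 0 : [-5]
NEG     : [5]
PUSH -9 : [5, -9]
SUB     : [14]
POP     : []
PUSH 2  : [2]
DUP     : [2, 2]
EQ      : [1]

1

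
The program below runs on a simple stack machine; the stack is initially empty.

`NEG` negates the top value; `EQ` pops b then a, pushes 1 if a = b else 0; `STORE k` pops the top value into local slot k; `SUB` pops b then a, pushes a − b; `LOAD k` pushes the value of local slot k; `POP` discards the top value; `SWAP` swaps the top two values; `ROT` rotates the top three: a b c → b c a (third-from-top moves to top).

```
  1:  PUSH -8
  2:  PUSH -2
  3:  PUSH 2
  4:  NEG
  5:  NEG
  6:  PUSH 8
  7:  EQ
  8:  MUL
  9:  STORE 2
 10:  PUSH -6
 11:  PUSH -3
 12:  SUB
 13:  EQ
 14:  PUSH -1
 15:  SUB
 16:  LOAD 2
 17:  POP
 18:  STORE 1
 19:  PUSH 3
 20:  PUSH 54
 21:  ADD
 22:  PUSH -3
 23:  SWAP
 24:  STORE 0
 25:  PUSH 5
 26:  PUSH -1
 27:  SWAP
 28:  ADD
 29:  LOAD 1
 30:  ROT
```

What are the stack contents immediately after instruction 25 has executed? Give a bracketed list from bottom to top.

PUSH -8 -> -8
PUSH -2 -> -8 -2
PUSH 2  -> -8 -2 2
NEG     -> -8 -2 -2
NEG     -> -8 -2 2
PUSH 8  -> -8 -2 2 8
EQ      -> -8 -2 0
MUL     -> -8 0
STORE 2 -> -8
PUSH -6 -> -8 -6
PUSH -3 -> -8 -6 -3
SUB     -> -8 -3
EQ      -> 0
PUSH -1 -> 0 -1
SUB     -> 1
LOAD 2  -> 1 0
POP     -> 1
STORE 1 -> (empty)
PUSH 3  -> 3
PUSH 54 -> 3 54
ADD     -> 57
PUSH -3 -> 57 -3
SWAP    -> -3 57
STORE 0 -> -3
PUSH 5  -> -3 5

[-3, 5]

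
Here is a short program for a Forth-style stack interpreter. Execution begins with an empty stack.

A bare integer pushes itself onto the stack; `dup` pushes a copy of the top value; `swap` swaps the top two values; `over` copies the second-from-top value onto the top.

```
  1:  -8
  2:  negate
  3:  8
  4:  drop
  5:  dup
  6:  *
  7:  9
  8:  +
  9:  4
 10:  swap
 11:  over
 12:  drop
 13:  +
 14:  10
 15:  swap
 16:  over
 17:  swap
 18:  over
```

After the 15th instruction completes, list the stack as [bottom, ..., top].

-8     → -8
negate → 8
8      → 8 8
drop   → 8
dup    → 8 8
*      → 64
9      → 64 9
+      → 73
4      → 73 4
swap   → 4 73
over   → 4 73 4
drop   → 4 73
+      → 77
10     → 77 10
swap   → 10 77

[10, 77]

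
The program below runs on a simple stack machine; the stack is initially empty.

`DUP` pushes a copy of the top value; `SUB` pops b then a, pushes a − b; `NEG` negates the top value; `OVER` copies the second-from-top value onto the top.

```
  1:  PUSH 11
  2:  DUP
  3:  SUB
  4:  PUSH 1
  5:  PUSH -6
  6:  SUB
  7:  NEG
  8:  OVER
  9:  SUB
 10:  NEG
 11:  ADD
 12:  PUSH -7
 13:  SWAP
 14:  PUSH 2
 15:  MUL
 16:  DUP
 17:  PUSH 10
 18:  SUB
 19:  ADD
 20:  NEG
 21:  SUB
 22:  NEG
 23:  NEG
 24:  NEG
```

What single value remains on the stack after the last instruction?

-11

PUSH 11 -> 11
DUP     -> 11 11
SUB     -> 0
PUSH 1  -> 0 1
PUSH -6 -> 0 1 -6
SUB     -> 0 7
NEG     -> 0 -7
OVER    -> 0 -7 0
SUB     -> 0 -7
NEG     -> 0 7
ADD     -> 7
PUSH -7 -> 7 -7
SWAP    -> -7 7
PUSH 2  -> -7 7 2
MUL     -> -7 14
DUP     -> -7 14 14
PUSH 10 -> -7 14 14 10
SUB     -> -7 14 4
ADD     -> -7 18
NEG     -> -7 -18
SUB     -> 11
NEG     -> -11
NEG     -> 11
NEG     -> -11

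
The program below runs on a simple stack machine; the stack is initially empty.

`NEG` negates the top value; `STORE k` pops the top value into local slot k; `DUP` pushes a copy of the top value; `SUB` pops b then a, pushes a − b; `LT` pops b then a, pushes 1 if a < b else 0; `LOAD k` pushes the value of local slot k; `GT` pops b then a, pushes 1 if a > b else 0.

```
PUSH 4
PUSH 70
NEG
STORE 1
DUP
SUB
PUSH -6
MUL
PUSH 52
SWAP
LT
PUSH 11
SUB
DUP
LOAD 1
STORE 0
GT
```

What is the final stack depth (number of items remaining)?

PUSH 4  -> [4]
PUSH 70 -> [4, 70]
NEG     -> [4, -70]
STORE 1 -> [4]
DUP     -> [4, 4]
SUB     -> [0]
PUSH -6 -> [0, -6]
MUL     -> [0]
PUSH 52 -> [0, 52]
SWAP    -> [52, 0]
LT      -> [0]
PUSH 11 -> [0, 11]
SUB     -> [-11]
DUP     -> [-11, -11]
LOAD 1  -> [-11, -11, -70]
STORE 0 -> [-11, -11]
GT      -> [0]

1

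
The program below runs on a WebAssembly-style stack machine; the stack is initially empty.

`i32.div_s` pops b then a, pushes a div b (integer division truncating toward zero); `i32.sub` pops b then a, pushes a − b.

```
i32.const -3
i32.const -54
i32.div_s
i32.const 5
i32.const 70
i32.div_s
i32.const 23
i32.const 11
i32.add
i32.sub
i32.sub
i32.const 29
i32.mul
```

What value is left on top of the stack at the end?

986

i32.const -3  -> [-3]
i32.const -54 -> [-3, -54]
i32.div_s     -> [0]
i32.const 5   -> [0, 5]
i32.const 70  -> [0, 5, 70]
i32.div_s     -> [0, 0]
i32.const 23  -> [0, 0, 23]
i32.const 11  -> [0, 0, 23, 11]
i32.add       -> [0, 0, 34]
i32.sub       -> [0, -34]
i32.sub       -> [34]
i32.const 29  -> [34, 29]
i32.mul       -> [986]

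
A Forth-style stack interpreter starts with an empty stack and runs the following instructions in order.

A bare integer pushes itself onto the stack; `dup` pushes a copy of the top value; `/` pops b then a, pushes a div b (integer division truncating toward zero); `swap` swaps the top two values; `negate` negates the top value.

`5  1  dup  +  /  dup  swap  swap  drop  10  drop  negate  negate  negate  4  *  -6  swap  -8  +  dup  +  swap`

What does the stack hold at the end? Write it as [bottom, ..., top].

5      → 5
1      → 5 1
dup    → 5 1 1
+      → 5 2
/      → 2
dup    → 2 2
swap   → 2 2
swap   → 2 2
drop   → 2
10     → 2 10
drop   → 2
negate → -2
negate → 2
negate → -2
4      → -2 4
*      → -8
-6     → -8 -6
swap   → -6 -8
-8     → -6 -8 -8
+      → -6 -16
dup    → -6 -16 -16
+      → -6 -32
swap   → -32 -6

[-32, -6]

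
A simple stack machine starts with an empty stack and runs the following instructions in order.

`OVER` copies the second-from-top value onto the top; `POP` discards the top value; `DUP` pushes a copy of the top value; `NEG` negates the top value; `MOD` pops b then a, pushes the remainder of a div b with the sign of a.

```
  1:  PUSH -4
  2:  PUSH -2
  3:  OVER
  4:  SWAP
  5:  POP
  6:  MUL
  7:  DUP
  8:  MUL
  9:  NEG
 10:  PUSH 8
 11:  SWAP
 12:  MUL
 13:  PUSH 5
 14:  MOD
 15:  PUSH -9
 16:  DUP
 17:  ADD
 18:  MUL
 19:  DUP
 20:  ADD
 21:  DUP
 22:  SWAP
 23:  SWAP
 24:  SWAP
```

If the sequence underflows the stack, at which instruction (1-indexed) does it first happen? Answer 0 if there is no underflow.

0

PUSH -4 -> -4
PUSH -2 -> -4 -2
OVER    -> -4 -2 -4
SWAP    -> -4 -4 -2
POP     -> -4 -4
MUL     -> 16
DUP     -> 16 16
MUL     -> 256
NEG     -> -256
PUSH 8  -> -256 8
SWAP    -> 8 -256
MUL     -> -2048
PUSH 5  -> -2048 5
MOD     -> -3
PUSH -9 -> -3 -9
DUP     -> -3 -9 -9
ADD     -> -3 -18
MUL     -> 54
DUP     -> 54 54
ADD     -> 108
DUP     -> 108 108
SWAP    -> 108 108
SWAP    -> 108 108
SWAP    -> 108 108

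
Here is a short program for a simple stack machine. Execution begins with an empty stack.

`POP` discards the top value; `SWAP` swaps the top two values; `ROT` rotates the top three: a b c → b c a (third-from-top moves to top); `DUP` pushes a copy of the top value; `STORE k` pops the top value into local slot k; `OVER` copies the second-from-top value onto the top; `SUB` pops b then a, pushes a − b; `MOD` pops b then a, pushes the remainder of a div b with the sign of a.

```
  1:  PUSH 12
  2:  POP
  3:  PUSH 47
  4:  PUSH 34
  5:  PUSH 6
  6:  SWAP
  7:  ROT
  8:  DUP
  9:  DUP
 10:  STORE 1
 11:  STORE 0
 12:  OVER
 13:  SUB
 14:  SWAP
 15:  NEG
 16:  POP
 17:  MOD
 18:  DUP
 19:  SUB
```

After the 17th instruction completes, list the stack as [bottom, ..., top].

[6]

PUSH 12 -> [12]
POP     -> []
PUSH 47 -> [47]
PUSH 34 -> [47, 34]
PUSH 6  -> [47, 34, 6]
SWAP    -> [47, 6, 34]
ROT     -> [6, 34, 47]
DUP     -> [6, 34, 47, 47]
DUP     -> [6, 34, 47, 47, 47]
STORE 1 -> [6, 34, 47, 47]
STORE 0 -> [6, 34, 47]
OVER    -> [6, 34, 47, 34]
SUB     -> [6, 34, 13]
SWAP    -> [6, 13, 34]
NEG     -> [6, 13, -34]
POP     -> [6, 13]
MOD     -> [6]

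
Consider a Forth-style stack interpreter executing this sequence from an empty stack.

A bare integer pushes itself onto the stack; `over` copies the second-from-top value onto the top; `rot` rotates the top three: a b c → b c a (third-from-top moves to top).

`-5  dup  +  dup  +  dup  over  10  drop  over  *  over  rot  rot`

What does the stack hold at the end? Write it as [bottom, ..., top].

[-20, -20, -20, 400]

-5   : -5
dup  : -5 -5
+    : -10
dup  : -10 -10
+    : -20
dup  : -20 -20
over : -20 -20 -20
10   : -20 -20 -20 10
drop : -20 -20 -20
over : -20 -20 -20 -20
*    : -20 -20 400
over : -20 -20 400 -20
rot  : -20 400 -20 -20
rot  : -20 -20 -20 400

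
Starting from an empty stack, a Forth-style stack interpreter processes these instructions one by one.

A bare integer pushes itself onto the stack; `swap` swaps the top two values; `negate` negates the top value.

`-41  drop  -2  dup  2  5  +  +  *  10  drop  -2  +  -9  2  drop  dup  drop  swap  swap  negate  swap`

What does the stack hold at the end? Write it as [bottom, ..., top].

-41    -> [-41]
drop   -> []
-2     -> [-2]
dup    -> [-2, -2]
2      -> [-2, -2, 2]
5      -> [-2, -2, 2, 5]
+      -> [-2, -2, 7]
+      -> [-2, 5]
*      -> [-10]
10     -> [-10, 10]
drop   -> [-10]
-2     -> [-10, -2]
+      -> [-12]
-9     -> [-12, -9]
2      -> [-12, -9, 2]
drop   -> [-12, -9]
dup    -> [-12, -9, -9]
drop   -> [-12, -9]
swap   -> [-9, -12]
swap   -> [-12, -9]
negate -> [-12, 9]
swap   -> [9, -12]

[9, -12]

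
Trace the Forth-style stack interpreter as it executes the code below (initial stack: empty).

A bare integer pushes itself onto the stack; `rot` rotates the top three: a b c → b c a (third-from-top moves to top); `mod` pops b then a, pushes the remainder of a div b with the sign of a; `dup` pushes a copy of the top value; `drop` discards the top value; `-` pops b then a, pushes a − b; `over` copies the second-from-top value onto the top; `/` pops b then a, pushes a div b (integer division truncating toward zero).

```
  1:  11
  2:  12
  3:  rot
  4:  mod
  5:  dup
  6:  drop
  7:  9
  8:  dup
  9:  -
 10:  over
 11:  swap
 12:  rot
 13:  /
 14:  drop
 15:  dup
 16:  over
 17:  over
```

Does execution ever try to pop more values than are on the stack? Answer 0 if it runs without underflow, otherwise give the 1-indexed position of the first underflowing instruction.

11 -> [11]
12 -> [11, 12]
rot  — needs 3 operands, stack has 2 → underflow

3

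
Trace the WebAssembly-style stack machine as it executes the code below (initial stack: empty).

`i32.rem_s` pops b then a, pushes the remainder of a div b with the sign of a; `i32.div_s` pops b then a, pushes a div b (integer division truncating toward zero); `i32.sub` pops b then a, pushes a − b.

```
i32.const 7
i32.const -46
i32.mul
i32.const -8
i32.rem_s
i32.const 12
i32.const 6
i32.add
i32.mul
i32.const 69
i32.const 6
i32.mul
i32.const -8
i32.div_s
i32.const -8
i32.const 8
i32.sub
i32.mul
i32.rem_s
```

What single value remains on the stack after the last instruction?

i32.const 7    [7]
i32.const -46  [7, -46]
i32.mul        [-322]
i32.const -8   [-322, -8]
i32.rem_s      [-2]
i32.const 12   [-2, 12]
i32.const 6    [-2, 12, 6]
i32.add        [-2, 18]
i32.mul        [-36]
i32.const 69   [-36, 69]
i32.const 6    [-36, 69, 6]
i32.mul        [-36, 414]
i32.const -8   [-36, 414, -8]
i32.div_s      [-36, -51]
i32.const -8   [-36, -51, -8]
i32.const 8    [-36, -51, -8, 8]
i32.sub        [-36, -51, -16]
i32.mul        [-36, 816]
i32.rem_s      [-36]

-36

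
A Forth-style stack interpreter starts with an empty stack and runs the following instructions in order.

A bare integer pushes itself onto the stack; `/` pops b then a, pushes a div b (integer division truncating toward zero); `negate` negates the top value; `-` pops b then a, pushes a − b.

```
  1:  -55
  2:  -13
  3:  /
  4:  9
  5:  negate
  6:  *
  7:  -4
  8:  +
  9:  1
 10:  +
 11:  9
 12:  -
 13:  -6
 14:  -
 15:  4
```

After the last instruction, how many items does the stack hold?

2

-55    : -55
-13    : -55 -13
/      : 4
9      : 4 9
negate : 4 -9
*      : -36
-4     : -36 -4
+      : -40
1      : -40 1
+      : -39
9      : -39 9
-      : -48
-6     : -48 -6
-      : -42
4      : -42 4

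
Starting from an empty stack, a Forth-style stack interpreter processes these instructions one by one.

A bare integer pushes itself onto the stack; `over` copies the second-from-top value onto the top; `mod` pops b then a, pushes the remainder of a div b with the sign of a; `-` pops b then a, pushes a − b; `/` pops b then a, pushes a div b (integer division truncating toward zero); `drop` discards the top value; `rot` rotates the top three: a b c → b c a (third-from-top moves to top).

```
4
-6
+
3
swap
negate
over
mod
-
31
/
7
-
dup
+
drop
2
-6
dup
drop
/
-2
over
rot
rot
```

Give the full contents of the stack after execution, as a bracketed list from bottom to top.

4      → [4]
-6     → [4, -6]
+      → [-2]
3      → [-2, 3]
swap   → [3, -2]
negate → [3, 2]
over   → [3, 2, 3]
mod    → [3, 2]
-      → [1]
31     → [1, 31]
/      → [0]
7      → [0, 7]
-      → [-7]
dup    → [-7, -7]
+      → [-14]
drop   → []
2      → [2]
-6     → [2, -6]
dup    → [2, -6, -6]
drop   → [2, -6]
/      → [0]
-2     → [0, -2]
over   → [0, -2, 0]
rot    → [-2, 0, 0]
rot    → [0, 0, -2]

[0, 0, -2]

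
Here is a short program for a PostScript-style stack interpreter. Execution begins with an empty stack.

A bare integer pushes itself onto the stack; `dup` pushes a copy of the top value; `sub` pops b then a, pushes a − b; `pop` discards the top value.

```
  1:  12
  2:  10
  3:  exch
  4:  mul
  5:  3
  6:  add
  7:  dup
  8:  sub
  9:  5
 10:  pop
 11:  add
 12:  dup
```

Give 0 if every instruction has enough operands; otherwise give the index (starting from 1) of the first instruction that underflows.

11

12   -> [12]
10   -> [12, 10]
exch -> [10, 12]
mul  -> [120]
3    -> [120, 3]
add  -> [123]
dup  -> [123, 123]
sub  -> [0]
5    -> [0, 5]
pop  -> [0]
add  — needs 2 operands, stack has 1 → underflow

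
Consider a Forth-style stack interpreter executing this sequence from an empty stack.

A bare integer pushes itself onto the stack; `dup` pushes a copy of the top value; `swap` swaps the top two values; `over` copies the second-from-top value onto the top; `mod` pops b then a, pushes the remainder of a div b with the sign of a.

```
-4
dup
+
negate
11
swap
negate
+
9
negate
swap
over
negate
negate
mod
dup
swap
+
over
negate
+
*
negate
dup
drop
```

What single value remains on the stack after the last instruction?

-4     → -4
dup    → -4 -4
+      → -8
negate → 8
11     → 8 11
swap   → 11 8
negate → 11 -8
+      → 3
9      → 3 9
negate → 3 -9
swap   → -9 3
over   → -9 3 -9
negate → -9 3 9
negate → -9 3 -9
mod    → -9 3
dup    → -9 3 3
swap   → -9 3 3
+      → -9 6
over   → -9 6 -9
negate → -9 6 9
+      → -9 15
*      → -135
negate → 135
dup    → 135 135
drop   → 135

135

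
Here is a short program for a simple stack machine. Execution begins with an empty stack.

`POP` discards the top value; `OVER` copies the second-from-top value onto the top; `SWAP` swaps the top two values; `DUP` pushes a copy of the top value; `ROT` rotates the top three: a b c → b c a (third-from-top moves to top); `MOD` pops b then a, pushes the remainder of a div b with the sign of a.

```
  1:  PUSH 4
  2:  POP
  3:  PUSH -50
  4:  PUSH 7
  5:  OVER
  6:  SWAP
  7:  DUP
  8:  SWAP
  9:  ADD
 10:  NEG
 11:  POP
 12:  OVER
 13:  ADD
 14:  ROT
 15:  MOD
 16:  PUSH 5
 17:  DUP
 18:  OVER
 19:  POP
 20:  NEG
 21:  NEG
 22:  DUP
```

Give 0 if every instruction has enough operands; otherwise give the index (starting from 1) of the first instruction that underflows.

14

PUSH 4    4
POP       (empty)
PUSH -50  -50
PUSH 7    -50 7
OVER      -50 7 -50
SWAP      -50 -50 7
DUP       -50 -50 7 7
SWAP      -50 -50 7 7
ADD       -50 -50 14
NEG       -50 -50 -14
POP       -50 -50
OVER      -50 -50 -50
ADD       -50 -100
ROT  — needs 3 operands, stack has 2 → underflow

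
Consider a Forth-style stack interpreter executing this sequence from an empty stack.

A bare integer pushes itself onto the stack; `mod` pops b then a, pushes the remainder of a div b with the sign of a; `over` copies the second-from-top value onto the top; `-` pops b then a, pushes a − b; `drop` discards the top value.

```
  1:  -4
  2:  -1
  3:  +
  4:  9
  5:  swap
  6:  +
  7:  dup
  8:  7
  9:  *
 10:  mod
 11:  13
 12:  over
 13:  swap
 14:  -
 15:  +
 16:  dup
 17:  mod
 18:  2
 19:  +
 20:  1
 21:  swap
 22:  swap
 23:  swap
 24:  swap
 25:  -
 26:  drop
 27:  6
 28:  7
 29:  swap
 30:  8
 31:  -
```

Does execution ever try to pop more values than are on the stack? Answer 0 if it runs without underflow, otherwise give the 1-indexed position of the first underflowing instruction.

0

-4    [-4]
-1    [-4, -1]
+     [-5]
9     [-5, 9]
swap  [9, -5]
+     [4]
dup   [4, 4]
7     [4, 4, 7]
*     [4, 28]
mod   [4]
13    [4, 13]
over  [4, 13, 4]
swap  [4, 4, 13]
-     [4, -9]
+     [-5]
dup   [-5, -5]
mod   [0]
2     [0, 2]
+     [2]
1     [2, 1]
swap  [1, 2]
swap  [2, 1]
swap  [1, 2]
swap  [2, 1]
-     [1]
drop  []
6     [6]
7     [6, 7]
swap  [7, 6]
8     [7, 6, 8]
-     [7, -2]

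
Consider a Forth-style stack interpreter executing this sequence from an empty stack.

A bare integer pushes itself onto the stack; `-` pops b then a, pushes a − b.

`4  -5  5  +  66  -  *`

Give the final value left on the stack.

-264

4  → 4
-5 → 4 -5
5  → 4 -5 5
+  → 4 0
66 → 4 0 66
-  → 4 -66
*  → -264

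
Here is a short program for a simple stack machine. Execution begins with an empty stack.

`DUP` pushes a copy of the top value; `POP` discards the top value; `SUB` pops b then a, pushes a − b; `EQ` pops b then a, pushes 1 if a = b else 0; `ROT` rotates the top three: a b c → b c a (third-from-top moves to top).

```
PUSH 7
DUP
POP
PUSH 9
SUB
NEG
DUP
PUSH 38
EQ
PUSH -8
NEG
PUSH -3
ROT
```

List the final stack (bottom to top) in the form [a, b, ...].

[2, 8, -3, 0]

PUSH 7  → 7
DUP     → 7 7
POP     → 7
PUSH 9  → 7 9
SUB     → -2
NEG     → 2
DUP     → 2 2
PUSH 38 → 2 2 38
EQ      → 2 0
PUSH -8 → 2 0 -8
NEG     → 2 0 8
PUSH -3 → 2 0 8 -3
ROT     → 2 8 -3 0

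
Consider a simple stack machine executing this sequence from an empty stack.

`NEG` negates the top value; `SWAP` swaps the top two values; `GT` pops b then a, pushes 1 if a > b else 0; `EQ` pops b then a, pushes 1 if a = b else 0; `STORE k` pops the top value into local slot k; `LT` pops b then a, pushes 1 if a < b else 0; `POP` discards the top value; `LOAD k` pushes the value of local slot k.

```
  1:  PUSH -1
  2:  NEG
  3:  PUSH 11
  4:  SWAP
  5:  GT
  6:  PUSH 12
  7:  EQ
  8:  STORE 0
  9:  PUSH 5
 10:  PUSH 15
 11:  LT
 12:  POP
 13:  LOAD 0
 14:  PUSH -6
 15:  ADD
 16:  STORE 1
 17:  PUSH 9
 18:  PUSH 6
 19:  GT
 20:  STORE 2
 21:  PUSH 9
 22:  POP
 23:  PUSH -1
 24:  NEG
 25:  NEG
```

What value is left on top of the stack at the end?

PUSH -1 : [-1]
NEG     : [1]
PUSH 11 : [1, 11]
SWAP    : [11, 1]
GT      : [1]
PUSH 12 : [1, 12]
EQ      : [0]
STORE 0 : []
PUSH 5  : [5]
PUSH 15 : [5, 15]
LT      : [1]
POP     : []
LOAD 0  : [0]
PUSH -6 : [0, -6]
ADD     : [-6]
STORE 1 : []
PUSH 9  : [9]
PUSH 6  : [9, 6]
GT      : [1]
STORE 2 : []
PUSH 9  : [9]
POP     : []
PUSH -1 : [-1]
NEG     : [1]
NEG     : [-1]

-1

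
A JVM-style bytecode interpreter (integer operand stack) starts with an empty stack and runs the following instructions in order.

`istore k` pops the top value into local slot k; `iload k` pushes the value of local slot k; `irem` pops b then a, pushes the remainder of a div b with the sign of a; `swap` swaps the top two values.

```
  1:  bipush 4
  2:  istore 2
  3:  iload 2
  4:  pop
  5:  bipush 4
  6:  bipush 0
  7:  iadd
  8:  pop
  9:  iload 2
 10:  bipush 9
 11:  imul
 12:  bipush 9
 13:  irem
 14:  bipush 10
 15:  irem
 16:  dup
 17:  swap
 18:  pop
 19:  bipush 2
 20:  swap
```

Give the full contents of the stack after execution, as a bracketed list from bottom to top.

bipush 4  → [4]
istore 2  → []
iload 2   → [4]
pop       → []
bipush 4  → [4]
bipush 0  → [4, 0]
iadd      → [4]
pop       → []
iload 2   → [4]
bipush 9  → [4, 9]
imul      → [36]
bipush 9  → [36, 9]
irem      → [0]
bipush 10 → [0, 10]
irem      → [0]
dup       → [0, 0]
swap      → [0, 0]
pop       → [0]
bipush 2  → [0, 2]
swap      → [2, 0]

[2, 0]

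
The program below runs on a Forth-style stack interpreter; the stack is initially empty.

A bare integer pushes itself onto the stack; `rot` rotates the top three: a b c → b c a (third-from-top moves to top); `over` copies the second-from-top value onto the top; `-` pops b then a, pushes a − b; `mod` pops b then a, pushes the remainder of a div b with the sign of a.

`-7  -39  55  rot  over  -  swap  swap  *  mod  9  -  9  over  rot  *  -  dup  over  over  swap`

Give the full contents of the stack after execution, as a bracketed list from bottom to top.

[-2295, -2295, -2295, -2295]

-7   : -7
-39  : -7 -39
55   : -7 -39 55
rot  : -39 55 -7
over : -39 55 -7 55
-    : -39 55 -62
swap : -39 -62 55
swap : -39 55 -62
*    : -39 -3410
mod  : -39
9    : -39 9
-    : -48
9    : -48 9
over : -48 9 -48
rot  : 9 -48 -48
*    : 9 2304
-    : -2295
dup  : -2295 -2295
over : -2295 -2295 -2295
over : -2295 -2295 -2295 -2295
swap : -2295 -2295 -2295 -2295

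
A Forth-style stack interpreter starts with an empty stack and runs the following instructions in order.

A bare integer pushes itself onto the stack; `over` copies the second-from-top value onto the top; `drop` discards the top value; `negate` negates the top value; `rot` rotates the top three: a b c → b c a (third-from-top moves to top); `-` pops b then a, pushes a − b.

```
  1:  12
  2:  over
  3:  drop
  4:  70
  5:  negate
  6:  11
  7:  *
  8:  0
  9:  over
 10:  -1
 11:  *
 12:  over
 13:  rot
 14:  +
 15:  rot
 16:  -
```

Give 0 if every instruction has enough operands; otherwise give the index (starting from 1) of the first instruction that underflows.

12 : [12]
over  — needs 2 operands, stack has 1 → underflow

2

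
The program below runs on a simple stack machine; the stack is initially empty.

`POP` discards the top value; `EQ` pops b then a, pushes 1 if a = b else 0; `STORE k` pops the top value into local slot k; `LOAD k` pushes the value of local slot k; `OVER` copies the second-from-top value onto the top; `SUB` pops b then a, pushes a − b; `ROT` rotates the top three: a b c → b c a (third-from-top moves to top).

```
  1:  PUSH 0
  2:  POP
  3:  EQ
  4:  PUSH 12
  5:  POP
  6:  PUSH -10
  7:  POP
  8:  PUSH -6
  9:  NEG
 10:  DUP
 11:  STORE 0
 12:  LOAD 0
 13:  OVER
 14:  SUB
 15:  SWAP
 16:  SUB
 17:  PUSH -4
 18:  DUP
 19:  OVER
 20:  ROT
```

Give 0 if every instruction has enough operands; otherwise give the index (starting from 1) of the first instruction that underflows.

PUSH 0  [0]
POP     []
EQ  — needs 2 operands, stack has 0 → underflow

3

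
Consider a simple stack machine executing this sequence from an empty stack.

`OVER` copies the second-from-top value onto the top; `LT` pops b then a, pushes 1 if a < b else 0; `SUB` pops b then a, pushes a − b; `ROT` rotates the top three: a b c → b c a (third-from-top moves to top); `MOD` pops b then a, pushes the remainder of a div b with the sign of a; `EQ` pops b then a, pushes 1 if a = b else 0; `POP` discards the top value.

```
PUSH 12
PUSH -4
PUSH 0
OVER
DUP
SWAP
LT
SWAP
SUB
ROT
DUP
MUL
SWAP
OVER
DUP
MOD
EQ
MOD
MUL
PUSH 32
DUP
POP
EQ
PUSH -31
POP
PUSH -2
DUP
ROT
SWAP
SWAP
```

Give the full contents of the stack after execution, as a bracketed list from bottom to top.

[-2, -2, 0]

PUSH 12  : [12]
PUSH -4  : [12, -4]
PUSH 0   : [12, -4, 0]
OVER     : [12, -4, 0, -4]
DUP      : [12, -4, 0, -4, -4]
SWAP     : [12, -4, 0, -4, -4]
LT       : [12, -4, 0, 0]
SWAP     : [12, -4, 0, 0]
SUB      : [12, -4, 0]
ROT      : [-4, 0, 12]
DUP      : [-4, 0, 12, 12]
MUL      : [-4, 0, 144]
SWAP     : [-4, 144, 0]
OVER     : [-4, 144, 0, 144]
DUP      : [-4, 144, 0, 144, 144]
MOD      : [-4, 144, 0, 0]
EQ       : [-4, 144, 1]
MOD      : [-4, 0]
MUL      : [0]
PUSH 32  : [0, 32]
DUP      : [0, 32, 32]
POP      : [0, 32]
EQ       : [0]
PUSH -31 : [0, -31]
POP      : [0]
PUSH -2  : [0, -2]
DUP      : [0, -2, -2]
ROT      : [-2, -2, 0]
SWAP     : [-2, 0, -2]
SWAP     : [-2, -2, 0]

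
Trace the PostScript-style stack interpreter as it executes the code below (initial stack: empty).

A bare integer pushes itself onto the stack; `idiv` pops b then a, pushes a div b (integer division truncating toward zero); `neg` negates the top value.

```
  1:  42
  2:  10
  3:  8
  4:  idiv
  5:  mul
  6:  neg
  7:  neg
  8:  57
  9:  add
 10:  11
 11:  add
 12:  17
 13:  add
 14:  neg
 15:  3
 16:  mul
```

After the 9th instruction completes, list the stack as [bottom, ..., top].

42   → [42]
10   → [42, 10]
8    → [42, 10, 8]
idiv → [42, 1]
mul  → [42]
neg  → [-42]
neg  → [42]
57   → [42, 57]
add  → [99]

[99]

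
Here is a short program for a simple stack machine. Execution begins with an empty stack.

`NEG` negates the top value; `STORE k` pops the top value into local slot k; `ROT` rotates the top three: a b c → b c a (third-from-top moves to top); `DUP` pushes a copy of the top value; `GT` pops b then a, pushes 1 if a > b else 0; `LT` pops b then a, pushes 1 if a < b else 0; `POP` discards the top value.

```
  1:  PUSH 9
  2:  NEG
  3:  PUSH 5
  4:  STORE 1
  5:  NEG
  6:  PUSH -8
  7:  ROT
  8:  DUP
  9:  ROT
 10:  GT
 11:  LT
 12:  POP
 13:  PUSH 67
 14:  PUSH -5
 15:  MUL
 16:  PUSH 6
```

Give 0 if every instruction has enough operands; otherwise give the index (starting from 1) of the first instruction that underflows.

PUSH 9   9
NEG      -9
PUSH 5   -9 5
STORE 1  -9
NEG      9
PUSH -8  9 -8
ROT  — needs 3 operands, stack has 2 → underflow

7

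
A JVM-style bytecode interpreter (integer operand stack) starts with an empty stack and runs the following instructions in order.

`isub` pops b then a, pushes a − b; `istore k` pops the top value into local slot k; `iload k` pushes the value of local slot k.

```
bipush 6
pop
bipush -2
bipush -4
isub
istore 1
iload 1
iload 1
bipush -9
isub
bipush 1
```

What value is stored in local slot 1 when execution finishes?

2

bipush 6  → 6
pop       → (empty)
bipush -2 → -2
bipush -4 → -2 -4
isub      → 2
istore 1  → (empty)
iload 1   → 2
iload 1   → 2 2
bipush -9 → 2 2 -9
isub      → 2 11
bipush 1  → 2 11 1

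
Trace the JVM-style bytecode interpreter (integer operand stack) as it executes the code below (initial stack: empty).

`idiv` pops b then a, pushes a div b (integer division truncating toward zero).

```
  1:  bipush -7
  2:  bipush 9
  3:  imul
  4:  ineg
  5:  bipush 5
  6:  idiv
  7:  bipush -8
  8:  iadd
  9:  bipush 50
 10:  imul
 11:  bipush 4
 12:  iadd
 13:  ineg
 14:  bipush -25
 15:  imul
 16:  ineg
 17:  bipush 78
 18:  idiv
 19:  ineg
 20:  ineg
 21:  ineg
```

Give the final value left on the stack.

bipush -7  : [-7]
bipush 9   : [-7, 9]
imul       : [-63]
ineg       : [63]
bipush 5   : [63, 5]
idiv       : [12]
bipush -8  : [12, -8]
iadd       : [4]
bipush 50  : [4, 50]
imul       : [200]
bipush 4   : [200, 4]
iadd       : [204]
ineg       : [-204]
bipush -25 : [-204, -25]
imul       : [5100]
ineg       : [-5100]
bipush 78  : [-5100, 78]
idiv       : [-65]
ineg       : [65]
ineg       : [-65]
ineg       : [65]

65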